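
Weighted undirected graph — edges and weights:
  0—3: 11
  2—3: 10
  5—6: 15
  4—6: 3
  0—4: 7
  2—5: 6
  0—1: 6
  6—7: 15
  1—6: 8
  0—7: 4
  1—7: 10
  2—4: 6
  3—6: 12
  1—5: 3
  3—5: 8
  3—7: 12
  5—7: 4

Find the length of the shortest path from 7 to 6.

14

Some routes from 7 to 6:
7-5-1-6: 4 + 3 + 8 = 15
7-6: 15
7-0-4-6: 4 + 7 + 3 = 14
7-1-6: 10 + 8 = 18
The minimum is 14.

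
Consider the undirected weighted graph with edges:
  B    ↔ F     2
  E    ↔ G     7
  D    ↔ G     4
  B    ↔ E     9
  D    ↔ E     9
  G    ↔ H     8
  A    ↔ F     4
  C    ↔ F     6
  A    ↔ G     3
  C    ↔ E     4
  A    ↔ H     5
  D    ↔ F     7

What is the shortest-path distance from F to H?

9

Some routes from F to H:
F → A → H: 4 + 5 = 9
F → D → G → A → H: 7 + 4 + 3 + 5 = 19
F → A → G → H: 4 + 3 + 8 = 15
F → D → G → H: 7 + 4 + 8 = 19
Best route has total 9.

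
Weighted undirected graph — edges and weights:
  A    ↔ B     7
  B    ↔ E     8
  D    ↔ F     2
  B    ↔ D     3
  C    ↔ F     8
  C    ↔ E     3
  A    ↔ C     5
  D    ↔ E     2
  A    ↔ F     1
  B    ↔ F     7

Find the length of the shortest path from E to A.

Some routes from E to A:
E-C-A: 3 + 5 = 8
E-D-F-A: 2 + 2 + 1 = 5
E-C-F-A: 3 + 8 + 1 = 12
E-D-B-A: 2 + 3 + 7 = 12
The minimum is 5.

5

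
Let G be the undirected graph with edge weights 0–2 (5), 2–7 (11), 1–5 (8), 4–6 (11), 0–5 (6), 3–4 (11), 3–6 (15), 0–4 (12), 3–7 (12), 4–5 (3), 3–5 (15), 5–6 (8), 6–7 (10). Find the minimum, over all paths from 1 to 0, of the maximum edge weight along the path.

8

A few of the 1→0 routes:
1→5→6→7→3→4→0: max(8, 8, 10, 12, 11, 12) = 12
1→5→0: max(8, 6) = 8
1→5→6→7→2→0: max(8, 8, 10, 11, 5) = 11
1→5→6→4→3→7→2→0: max(8, 8, 11, 11, 12, 11, 5) = 12
1→5→4→6→7→2→0: max(8, 3, 11, 10, 11, 5) = 11
1→5→6→4→0: max(8, 8, 11, 12) = 12
Smallest bottleneck: 8.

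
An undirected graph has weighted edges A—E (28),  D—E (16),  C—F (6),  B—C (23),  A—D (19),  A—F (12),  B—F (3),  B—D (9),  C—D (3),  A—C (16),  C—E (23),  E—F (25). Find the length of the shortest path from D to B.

Comparing a few candidate routes:
D→B: 9
D→A→F→B: 19 + 12 + 3 = 34
D→C→B: 3 + 23 = 26
D→A→C→F→B: 19 + 16 + 6 + 3 = 44
D→C→F→B: 3 + 6 + 3 = 12
D→C→A→F→B: 3 + 16 + 12 + 3 = 34
Shortest: 9.

9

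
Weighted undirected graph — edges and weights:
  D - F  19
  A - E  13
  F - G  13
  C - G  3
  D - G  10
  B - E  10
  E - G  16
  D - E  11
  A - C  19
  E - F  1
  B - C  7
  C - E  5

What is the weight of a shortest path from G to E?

Comparing a few candidate routes:
G→F→E: 13 + 1 = 14
G→E: 16
G→C→E: 3 + 5 = 8
G→D→E: 10 + 11 = 21
G→C→B→E: 3 + 7 + 10 = 20
Shortest: 8.

8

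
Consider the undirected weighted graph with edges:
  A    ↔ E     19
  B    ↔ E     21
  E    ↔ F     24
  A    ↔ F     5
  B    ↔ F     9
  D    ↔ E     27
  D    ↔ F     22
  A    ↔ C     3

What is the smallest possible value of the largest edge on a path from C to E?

Candidate routes:
C → A → E: max(3, 19) = 19
C → A → F → D → E: max(3, 5, 22, 27) = 27
C → A → F → B → E: max(3, 5, 9, 21) = 21
C → A → F → E: max(3, 5, 24) = 24
Smallest bottleneck: 19.

19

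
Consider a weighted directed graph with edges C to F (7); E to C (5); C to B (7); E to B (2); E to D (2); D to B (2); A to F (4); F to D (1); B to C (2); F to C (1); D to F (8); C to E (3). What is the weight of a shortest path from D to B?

2

Candidate routes:
D → B: 2
D → F → C → B: 8 + 1 + 7 = 16
D → F → C → E → B: 8 + 1 + 3 + 2 = 14
Shortest: 2.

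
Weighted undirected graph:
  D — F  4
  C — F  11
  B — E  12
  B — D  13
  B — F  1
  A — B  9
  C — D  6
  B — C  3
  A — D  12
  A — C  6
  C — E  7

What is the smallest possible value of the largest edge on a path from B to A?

6

Comparing a few candidate routes:
B -> C -> D -> A: max(3, 6, 12) = 12
B -> F -> D -> C -> A: max(1, 4, 6, 6) = 6
B -> A: max(9) = 9
B -> C -> A: max(3, 6) = 6
B -> F -> C -> A: max(1, 11, 6) = 11
Smallest bottleneck: 6.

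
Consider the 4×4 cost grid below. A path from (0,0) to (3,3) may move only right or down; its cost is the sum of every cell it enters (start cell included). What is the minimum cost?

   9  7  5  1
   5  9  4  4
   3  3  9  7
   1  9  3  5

35

Path [0,0] [1,0] [2,0] [3,0] [3,1] [3,2] [3,3]: 9 + 5 + 3 + 1 + 9 + 3 + 5 = 35.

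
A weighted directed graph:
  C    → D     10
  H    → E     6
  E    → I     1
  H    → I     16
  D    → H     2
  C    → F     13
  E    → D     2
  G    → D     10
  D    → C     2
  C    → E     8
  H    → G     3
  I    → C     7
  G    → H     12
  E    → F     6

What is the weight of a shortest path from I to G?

Routes from I to G:
I-C-D-H-G: 7 + 10 + 2 + 3 = 22
I-C-E-D-H-G: 7 + 8 + 2 + 2 + 3 = 22
Best route has total 22.

22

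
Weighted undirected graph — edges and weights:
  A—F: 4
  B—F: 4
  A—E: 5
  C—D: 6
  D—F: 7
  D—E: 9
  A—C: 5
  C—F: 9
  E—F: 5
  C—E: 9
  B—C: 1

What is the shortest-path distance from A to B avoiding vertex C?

8

Routes from A to B avoiding C:
A → F → B: 4 + 4 = 8
A → E → D → F → B: 5 + 9 + 7 + 4 = 25
A → E → F → B: 5 + 5 + 4 = 14
Shortest: 8.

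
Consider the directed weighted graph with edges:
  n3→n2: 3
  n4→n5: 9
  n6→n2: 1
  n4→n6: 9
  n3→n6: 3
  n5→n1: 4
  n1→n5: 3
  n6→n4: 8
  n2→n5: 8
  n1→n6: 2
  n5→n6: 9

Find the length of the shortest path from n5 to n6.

Candidate routes:
n5→n6: 9
n5→n1→n6: 4 + 2 = 6
Best route has total 6.

6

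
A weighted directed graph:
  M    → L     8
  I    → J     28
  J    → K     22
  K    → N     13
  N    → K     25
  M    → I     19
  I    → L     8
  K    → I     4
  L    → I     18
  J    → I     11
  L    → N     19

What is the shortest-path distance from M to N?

27

Paths from M to N:
M → I → L → N: 19 + 8 + 19 = 46
M → L → N: 8 + 19 = 27
M → I → J → K → N: 19 + 28 + 22 + 13 = 82
M → L → I → J → K → N: 8 + 18 + 28 + 22 + 13 = 89
Shortest: 27.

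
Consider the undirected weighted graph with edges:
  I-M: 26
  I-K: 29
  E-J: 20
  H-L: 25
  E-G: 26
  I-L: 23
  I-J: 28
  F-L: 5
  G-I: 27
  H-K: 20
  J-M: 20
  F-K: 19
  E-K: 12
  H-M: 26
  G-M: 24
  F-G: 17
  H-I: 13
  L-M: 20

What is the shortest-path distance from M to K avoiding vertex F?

Comparing a few candidate routes:
M -> J -> E -> K: 20 + 20 + 12 = 52
M -> H -> K: 26 + 20 = 46
M -> L -> H -> K: 20 + 25 + 20 = 65
M -> G -> E -> K: 24 + 26 + 12 = 62
M -> I -> K: 26 + 29 = 55
M -> I -> H -> K: 26 + 13 + 20 = 59
Shortest: 46.

46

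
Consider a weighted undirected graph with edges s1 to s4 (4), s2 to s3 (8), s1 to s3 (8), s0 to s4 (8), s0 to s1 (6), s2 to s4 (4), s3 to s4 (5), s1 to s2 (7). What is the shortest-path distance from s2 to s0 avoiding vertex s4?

13

Routes from s2 to s0 avoiding s4:
s2 -> s1 -> s0: 7 + 6 = 13
s2 -> s3 -> s1 -> s0: 8 + 8 + 6 = 22
Best route has total 13.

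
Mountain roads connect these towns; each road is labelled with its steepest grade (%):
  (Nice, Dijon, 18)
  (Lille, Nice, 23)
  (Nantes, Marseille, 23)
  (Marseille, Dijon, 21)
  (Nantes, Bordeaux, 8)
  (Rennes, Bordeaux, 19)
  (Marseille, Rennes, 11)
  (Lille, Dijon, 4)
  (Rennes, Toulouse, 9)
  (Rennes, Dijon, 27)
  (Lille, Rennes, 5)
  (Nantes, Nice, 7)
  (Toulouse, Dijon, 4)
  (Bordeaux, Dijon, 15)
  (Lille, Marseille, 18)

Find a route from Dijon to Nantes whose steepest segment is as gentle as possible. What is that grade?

Some routes from Dijon to Nantes:
Dijon-Toulouse-Rennes-Bordeaux-Nantes: max(4, 9, 19, 8) = 19
Dijon-Lille-Rennes-Bordeaux-Nantes: max(4, 5, 19, 8) = 19
Dijon-Nice-Nantes: max(18, 7) = 18
Dijon-Bordeaux-Nantes: max(15, 8) = 15
Dijon-Marseille-Lille-Rennes-Bordeaux-Nantes: max(21, 18, 5, 19, 8) = 21
Dijon-Lille-Marseille-Rennes-Bordeaux-Nantes: max(4, 18, 11, 19, 8) = 19
The minimum achievable maximum is 15%.

15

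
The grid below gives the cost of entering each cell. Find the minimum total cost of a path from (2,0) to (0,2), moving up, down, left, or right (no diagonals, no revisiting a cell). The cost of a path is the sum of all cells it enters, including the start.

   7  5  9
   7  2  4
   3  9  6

25

Cheapest: (2,0)→(1,0)→(1,1)→(1,2)→(0,2)
  3 + 7 + 2 + 4 + 9 = 25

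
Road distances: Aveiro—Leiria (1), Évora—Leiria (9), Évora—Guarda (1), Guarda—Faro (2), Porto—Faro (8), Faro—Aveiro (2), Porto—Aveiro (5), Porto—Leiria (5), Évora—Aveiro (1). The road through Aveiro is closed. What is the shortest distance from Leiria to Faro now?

Paths from Leiria to Faro avoiding Aveiro:
Leiria -> Évora -> Guarda -> Faro: 9 + 1 + 2 = 12
Leiria -> Porto -> Faro: 5 + 8 = 13
The minimum is 12.

12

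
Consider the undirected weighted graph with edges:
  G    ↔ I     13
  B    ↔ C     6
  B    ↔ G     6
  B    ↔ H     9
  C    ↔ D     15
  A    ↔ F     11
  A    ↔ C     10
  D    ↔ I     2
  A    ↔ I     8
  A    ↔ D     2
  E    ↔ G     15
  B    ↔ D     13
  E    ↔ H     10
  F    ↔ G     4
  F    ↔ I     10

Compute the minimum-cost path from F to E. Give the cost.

19

Checking several routes:
F - G - B - H - E: 4 + 6 + 9 + 10 = 29
F - I - D - B - H - E: 10 + 2 + 13 + 9 + 10 = 44
F - I - G - E: 10 + 13 + 15 = 38
F - A - D - B - H - E: 11 + 2 + 13 + 9 + 10 = 45
F - A - D - I - G - E: 11 + 2 + 2 + 13 + 15 = 43
F - G - E: 4 + 15 = 19
Best route has total 19.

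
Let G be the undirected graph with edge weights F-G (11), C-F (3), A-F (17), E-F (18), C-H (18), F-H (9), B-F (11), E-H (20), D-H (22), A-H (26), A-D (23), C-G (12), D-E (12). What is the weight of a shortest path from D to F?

30

A few of the D→F routes:
D→H→F: 22 + 9 = 31
D→E→F: 12 + 18 = 30
D→A→F: 23 + 17 = 40
Shortest: 30.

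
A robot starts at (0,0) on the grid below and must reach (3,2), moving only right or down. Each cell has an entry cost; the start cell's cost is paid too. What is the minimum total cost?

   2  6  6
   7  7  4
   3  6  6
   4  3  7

One optimal route is r0c0→r1c0→r2c0→r3c0→r3c1→r3c2.
Its cost is 2 + 7 + 3 + 4 + 3 + 7 = 26.
For comparison, the top-then-right route costs 31.

26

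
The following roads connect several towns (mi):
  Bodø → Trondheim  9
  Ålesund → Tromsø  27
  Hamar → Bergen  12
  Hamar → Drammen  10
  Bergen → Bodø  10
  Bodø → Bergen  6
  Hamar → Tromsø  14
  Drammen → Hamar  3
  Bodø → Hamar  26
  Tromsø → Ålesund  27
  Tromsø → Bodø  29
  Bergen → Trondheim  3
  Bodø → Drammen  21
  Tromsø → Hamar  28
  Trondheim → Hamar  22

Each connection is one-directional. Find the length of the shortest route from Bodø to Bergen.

6

Paths from Bodø to Bergen:
Bodø - Hamar - Bergen: 26 + 12 = 38
Bodø - Bergen: 6
Bodø - Drammen - Hamar - Bergen: 21 + 3 + 12 = 36
Bodø - Trondheim - Hamar - Bergen: 9 + 22 + 12 = 43
Shortest: 6 mi.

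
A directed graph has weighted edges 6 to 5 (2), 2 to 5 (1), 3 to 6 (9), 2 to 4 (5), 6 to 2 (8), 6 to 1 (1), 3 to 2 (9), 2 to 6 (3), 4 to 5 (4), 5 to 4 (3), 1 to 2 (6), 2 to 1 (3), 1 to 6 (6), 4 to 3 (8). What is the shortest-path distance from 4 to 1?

18

Routes from 4 to 1:
4 -> 3 -> 6 -> 2 -> 1: 8 + 9 + 8 + 3 = 28
4 -> 3 -> 2 -> 6 -> 1: 8 + 9 + 3 + 1 = 21
4 -> 3 -> 6 -> 1: 8 + 9 + 1 = 18
4 -> 3 -> 2 -> 1: 8 + 9 + 3 = 20
Shortest: 18.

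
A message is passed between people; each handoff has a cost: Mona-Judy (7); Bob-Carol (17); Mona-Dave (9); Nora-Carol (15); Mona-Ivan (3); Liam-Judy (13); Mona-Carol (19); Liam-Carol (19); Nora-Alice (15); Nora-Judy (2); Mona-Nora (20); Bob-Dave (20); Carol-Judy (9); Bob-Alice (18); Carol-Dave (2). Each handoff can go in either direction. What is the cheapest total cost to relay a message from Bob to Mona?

28

A few of the Bob→Mona routes:
Bob → Carol → Judy → Mona: 17 + 9 + 7 = 33
Bob → Dave → Carol → Judy → Mona: 20 + 2 + 9 + 7 = 38
Bob → Carol → Mona: 17 + 19 = 36
Bob → Dave → Mona: 20 + 9 = 29
Bob → Carol → Dave → Mona: 17 + 2 + 9 = 28
Best route has total 28.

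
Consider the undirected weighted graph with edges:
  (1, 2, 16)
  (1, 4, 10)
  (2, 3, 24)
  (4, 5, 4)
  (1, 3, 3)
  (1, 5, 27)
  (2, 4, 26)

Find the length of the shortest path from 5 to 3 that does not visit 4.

30

Paths from 5 to 3 avoiding 4:
5 → 1 → 2 → 3: 27 + 16 + 24 = 67
5 → 1 → 3: 27 + 3 = 30
Best route has total 30.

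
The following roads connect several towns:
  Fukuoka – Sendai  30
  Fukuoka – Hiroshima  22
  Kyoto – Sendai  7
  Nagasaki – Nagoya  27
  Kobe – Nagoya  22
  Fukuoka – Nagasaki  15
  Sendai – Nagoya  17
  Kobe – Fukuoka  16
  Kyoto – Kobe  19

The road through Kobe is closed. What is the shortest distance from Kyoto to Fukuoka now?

37

Paths from Kyoto to Fukuoka avoiding Kobe:
Kyoto → Sendai → Nagoya → Nagasaki → Fukuoka: 7 + 17 + 27 + 15 = 66
Kyoto → Sendai → Fukuoka: 7 + 30 = 37
Shortest: 37.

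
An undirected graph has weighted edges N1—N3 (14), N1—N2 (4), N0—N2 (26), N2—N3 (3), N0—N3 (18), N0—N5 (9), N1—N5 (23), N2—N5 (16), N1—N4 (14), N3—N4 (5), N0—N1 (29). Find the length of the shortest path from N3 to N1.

Checking several routes:
N3→N4→N1: 5 + 14 = 19
N3→N0→N5→N2→N1: 18 + 9 + 16 + 4 = 47
N3→N0→N1: 18 + 29 = 47
N3→N1: 14
N3→N2→N1: 3 + 4 = 7
N3→N2→N5→N1: 3 + 16 + 23 = 42
The minimum is 7.

7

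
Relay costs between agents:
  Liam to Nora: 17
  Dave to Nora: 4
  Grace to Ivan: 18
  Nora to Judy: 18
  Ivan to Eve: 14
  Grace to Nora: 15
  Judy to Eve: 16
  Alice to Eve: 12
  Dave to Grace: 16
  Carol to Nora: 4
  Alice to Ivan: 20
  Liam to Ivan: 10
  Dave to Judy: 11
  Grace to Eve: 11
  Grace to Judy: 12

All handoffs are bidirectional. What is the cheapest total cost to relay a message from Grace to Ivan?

A few of the Grace→Ivan routes:
Grace - Nora - Liam - Ivan: 15 + 17 + 10 = 42
Grace - Ivan: 18
Grace - Judy - Eve - Ivan: 12 + 16 + 14 = 42
Grace - Eve - Ivan: 11 + 14 = 25
The minimum is 18.

18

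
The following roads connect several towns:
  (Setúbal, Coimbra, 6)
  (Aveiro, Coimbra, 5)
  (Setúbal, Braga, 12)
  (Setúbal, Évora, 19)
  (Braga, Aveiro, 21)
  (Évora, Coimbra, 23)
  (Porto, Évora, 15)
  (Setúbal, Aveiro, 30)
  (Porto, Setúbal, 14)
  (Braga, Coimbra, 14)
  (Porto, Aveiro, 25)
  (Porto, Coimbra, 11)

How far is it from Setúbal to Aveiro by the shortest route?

Comparing a few candidate routes:
Setúbal - Braga - Coimbra - Aveiro: 12 + 14 + 5 = 31
Setúbal - Porto - Coimbra - Aveiro: 14 + 11 + 5 = 30
Setúbal - Coimbra - Aveiro: 6 + 5 = 11
Setúbal - Porto - Aveiro: 14 + 25 = 39
Setúbal - Aveiro: 30
Setúbal - Braga - Aveiro: 12 + 21 = 33
Shortest: 11.

11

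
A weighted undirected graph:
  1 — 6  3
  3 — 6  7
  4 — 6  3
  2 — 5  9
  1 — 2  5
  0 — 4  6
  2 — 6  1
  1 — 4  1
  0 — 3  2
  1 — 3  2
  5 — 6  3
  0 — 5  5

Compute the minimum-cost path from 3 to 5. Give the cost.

Checking several routes:
3 → 1 → 4 → 6 → 5: 2 + 1 + 3 + 3 = 9
3 → 1 → 6 → 5: 2 + 3 + 3 = 8
3 → 6 → 5: 7 + 3 = 10
3 → 0 → 5: 2 + 5 = 7
Best route has total 7.

7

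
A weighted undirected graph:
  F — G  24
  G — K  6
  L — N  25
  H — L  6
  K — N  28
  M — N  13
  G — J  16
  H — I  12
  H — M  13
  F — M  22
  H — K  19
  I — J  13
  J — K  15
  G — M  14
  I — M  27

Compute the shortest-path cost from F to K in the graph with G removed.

54

Checking several routes:
F-M-N-K: 22 + 13 + 28 = 63
F-M-H-I-J-K: 22 + 13 + 12 + 13 + 15 = 75
F-M-H-K: 22 + 13 + 19 = 54
The minimum is 54.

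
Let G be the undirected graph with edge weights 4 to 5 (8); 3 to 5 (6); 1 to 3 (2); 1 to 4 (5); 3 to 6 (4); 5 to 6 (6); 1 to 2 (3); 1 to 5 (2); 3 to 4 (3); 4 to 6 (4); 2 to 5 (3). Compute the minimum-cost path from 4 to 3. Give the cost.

3

Comparing a few candidate routes:
4→6→3: 4 + 4 = 8
4→3: 3
4→1→3: 5 + 2 = 7
The minimum is 3.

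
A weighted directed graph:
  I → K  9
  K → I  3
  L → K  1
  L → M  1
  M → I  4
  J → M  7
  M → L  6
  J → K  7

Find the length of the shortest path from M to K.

Paths from M to K:
M → I → K: 4 + 9 = 13
M → L → K: 6 + 1 = 7
Best route has total 7.

7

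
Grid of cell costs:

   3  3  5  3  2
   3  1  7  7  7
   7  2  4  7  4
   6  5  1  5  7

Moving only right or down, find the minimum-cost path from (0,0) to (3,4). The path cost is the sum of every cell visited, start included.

Best path: r0c0 → r0c1 → r1c1 → r2c1 → r2c2 → r3c2 → r3c3 → r3c4
Cost: 3 + 3 + 1 + 2 + 4 + 1 + 5 + 7 = 26
(Top row then right column would cost 34.)

26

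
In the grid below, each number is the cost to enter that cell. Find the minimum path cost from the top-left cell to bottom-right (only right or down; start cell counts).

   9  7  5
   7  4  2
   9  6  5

27

Cheapest: r0c0 → r0c1 → r1c1 → r1c2 → r2c2
  9 + 7 + 4 + 2 + 5 = 27
(Top row then right column would cost 28.)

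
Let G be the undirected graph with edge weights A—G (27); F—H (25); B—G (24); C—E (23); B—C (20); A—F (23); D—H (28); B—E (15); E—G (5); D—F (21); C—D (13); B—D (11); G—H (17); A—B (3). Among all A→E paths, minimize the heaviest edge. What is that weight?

Comparing a few candidate routes:
A - F - D - C - B - E: max(23, 21, 13, 20, 15) = 23
A - B - E: max(3, 15) = 15
A - F - D - C - E: max(23, 21, 13, 23) = 23
A - F - D - B - C - E: max(23, 21, 11, 20, 23) = 23
Smallest bottleneck: 15.

15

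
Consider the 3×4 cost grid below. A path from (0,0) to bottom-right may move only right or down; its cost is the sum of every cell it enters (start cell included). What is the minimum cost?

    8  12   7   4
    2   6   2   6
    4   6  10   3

Cheapest: (0,0)→(1,0)→(1,1)→(1,2)→(1,3)→(2,3)
  8 + 2 + 6 + 2 + 6 + 3 = 27

27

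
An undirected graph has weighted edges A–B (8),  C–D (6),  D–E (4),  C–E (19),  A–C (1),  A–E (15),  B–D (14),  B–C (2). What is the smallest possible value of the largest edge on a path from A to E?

6

Checking several routes:
A -> B -> D -> E: max(8, 14, 4) = 14
A -> C -> B -> D -> E: max(1, 2, 14, 4) = 14
A -> B -> C -> D -> E: max(8, 2, 6, 4) = 8
A -> C -> D -> E: max(1, 6, 4) = 6
Best route has worst link 6.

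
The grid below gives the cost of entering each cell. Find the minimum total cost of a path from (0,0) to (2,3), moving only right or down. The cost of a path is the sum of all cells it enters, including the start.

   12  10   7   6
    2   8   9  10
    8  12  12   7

Cheapest: r0c0 r1c0 r1c1 r1c2 r1c3 r2c3
  12 + 2 + 8 + 9 + 10 + 7 = 48
For comparison, the top-then-right route costs 52.

48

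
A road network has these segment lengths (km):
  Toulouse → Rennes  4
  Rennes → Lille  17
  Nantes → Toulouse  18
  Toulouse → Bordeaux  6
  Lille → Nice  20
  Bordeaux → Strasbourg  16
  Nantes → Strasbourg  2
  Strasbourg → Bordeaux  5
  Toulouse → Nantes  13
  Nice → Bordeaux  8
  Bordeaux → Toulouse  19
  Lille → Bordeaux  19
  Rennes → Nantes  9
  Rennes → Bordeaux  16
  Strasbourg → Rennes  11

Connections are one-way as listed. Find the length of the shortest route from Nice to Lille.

48

Candidate routes:
Nice - Bordeaux - Toulouse - Rennes - Lille: 8 + 19 + 4 + 17 = 48
Nice - Bordeaux - Strasbourg - Rennes - Lille: 8 + 16 + 11 + 17 = 52
Nice - Bordeaux - Toulouse - Nantes - Strasbourg - Rennes - Lille: 8 + 19 + 13 + 2 + 11 + 17 = 70
Shortest: 48 km.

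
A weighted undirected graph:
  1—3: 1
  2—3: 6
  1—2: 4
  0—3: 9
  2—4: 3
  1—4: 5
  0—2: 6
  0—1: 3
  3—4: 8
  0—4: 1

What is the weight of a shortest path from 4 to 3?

5

A few of the 4→3 routes:
4 → 0 → 3: 1 + 9 = 10
4 → 2 → 1 → 3: 3 + 4 + 1 = 8
4 → 3: 8
4 → 1 → 3: 5 + 1 = 6
4 → 0 → 1 → 3: 1 + 3 + 1 = 5
4 → 2 → 3: 3 + 6 = 9
Best route has total 5.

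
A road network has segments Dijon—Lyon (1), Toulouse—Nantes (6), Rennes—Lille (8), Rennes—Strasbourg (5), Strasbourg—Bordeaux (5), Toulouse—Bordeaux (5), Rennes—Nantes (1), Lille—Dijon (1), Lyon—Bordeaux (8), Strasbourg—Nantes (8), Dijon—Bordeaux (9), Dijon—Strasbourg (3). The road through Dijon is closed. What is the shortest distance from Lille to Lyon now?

26

Candidate routes:
Lille - Rennes - Nantes - Toulouse - Bordeaux - Lyon: 8 + 1 + 6 + 5 + 8 = 28
Lille - Rennes - Strasbourg - Nantes - Toulouse - Bordeaux - Lyon: 8 + 5 + 8 + 6 + 5 + 8 = 40
Lille - Rennes - Strasbourg - Bordeaux - Lyon: 8 + 5 + 5 + 8 = 26
Lille - Rennes - Nantes - Strasbourg - Bordeaux - Lyon: 8 + 1 + 8 + 5 + 8 = 30
The minimum is 26.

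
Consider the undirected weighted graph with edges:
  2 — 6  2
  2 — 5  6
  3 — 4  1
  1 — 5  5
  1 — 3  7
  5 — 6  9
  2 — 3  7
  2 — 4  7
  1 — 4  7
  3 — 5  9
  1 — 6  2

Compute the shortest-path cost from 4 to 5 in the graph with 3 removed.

A few of the 4→5 routes:
4 - 2 - 5: 7 + 6 = 13
4 - 2 - 6 - 1 - 5: 7 + 2 + 2 + 5 = 16
4 - 1 - 5: 7 + 5 = 12
4 - 2 - 6 - 5: 7 + 2 + 9 = 18
4 - 1 - 6 - 2 - 5: 7 + 2 + 2 + 6 = 17
Best route has total 12.

12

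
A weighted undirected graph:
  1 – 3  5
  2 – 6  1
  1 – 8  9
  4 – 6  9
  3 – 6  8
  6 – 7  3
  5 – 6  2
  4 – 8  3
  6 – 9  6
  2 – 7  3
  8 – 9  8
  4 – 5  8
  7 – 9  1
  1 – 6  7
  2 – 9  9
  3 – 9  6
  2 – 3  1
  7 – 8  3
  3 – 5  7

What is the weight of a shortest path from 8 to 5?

Comparing a few candidate routes:
8 → 4 → 5: 3 + 8 = 11
8 → 7 → 6 → 5: 3 + 3 + 2 = 8
8 → 7 → 2 → 6 → 5: 3 + 3 + 1 + 2 = 9
Shortest: 8.

8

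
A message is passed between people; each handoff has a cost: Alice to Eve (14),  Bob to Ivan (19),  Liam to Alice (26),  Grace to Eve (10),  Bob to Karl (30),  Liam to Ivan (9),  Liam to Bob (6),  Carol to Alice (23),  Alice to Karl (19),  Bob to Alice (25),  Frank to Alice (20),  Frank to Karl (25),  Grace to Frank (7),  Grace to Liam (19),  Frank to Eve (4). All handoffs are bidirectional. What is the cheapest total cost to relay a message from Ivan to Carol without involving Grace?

58

A few of the Ivan→Carol routes:
Ivan - Liam - Alice - Carol: 9 + 26 + 23 = 58
Ivan - Bob - Alice - Carol: 19 + 25 + 23 = 67
Ivan - Liam - Bob - Alice - Carol: 9 + 6 + 25 + 23 = 63
The minimum is 58.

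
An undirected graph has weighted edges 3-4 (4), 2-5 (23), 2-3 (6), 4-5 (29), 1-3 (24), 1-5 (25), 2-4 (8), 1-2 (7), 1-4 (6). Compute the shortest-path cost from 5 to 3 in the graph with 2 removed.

33

Routes from 5 to 3 avoiding 2:
5 -> 1 -> 3: 25 + 24 = 49
5 -> 4 -> 1 -> 3: 29 + 6 + 24 = 59
5 -> 4 -> 3: 29 + 4 = 33
5 -> 1 -> 4 -> 3: 25 + 6 + 4 = 35
Shortest: 33.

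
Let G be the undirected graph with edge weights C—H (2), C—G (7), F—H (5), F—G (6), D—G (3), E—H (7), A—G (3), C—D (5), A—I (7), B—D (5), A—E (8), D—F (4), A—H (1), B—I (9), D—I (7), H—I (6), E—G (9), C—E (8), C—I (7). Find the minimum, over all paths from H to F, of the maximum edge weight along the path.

Checking several routes:
H - F: max(5) = 5
H - C - D - G - F: max(2, 5, 3, 6) = 6
H - A - G - D - F: max(1, 3, 3, 4) = 4
H - C - D - F: max(2, 5, 4) = 5
H - A - G - F: max(1, 3, 6) = 6
Best route has worst link 4.

4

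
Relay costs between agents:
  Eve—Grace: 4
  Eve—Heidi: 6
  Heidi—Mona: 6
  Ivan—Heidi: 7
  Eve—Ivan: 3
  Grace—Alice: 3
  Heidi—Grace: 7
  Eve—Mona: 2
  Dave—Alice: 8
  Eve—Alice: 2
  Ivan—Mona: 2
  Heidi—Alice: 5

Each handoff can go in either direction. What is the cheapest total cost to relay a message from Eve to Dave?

A few of the Eve→Dave routes:
Eve - Alice - Dave: 2 + 8 = 10
Eve - Heidi - Alice - Dave: 6 + 5 + 8 = 19
Eve - Grace - Alice - Dave: 4 + 3 + 8 = 15
Eve - Mona - Heidi - Alice - Dave: 2 + 6 + 5 + 8 = 21
Eve - Ivan - Heidi - Alice - Dave: 3 + 7 + 5 + 8 = 23
The minimum is 10.

10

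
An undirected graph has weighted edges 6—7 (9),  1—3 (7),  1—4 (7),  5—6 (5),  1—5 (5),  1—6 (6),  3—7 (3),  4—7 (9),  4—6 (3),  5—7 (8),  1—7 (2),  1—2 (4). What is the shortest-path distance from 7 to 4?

Checking several routes:
7→1→4: 2 + 7 = 9
7→1→6→4: 2 + 6 + 3 = 11
7→4: 9
7→6→4: 9 + 3 = 12
Best route has total 9.

9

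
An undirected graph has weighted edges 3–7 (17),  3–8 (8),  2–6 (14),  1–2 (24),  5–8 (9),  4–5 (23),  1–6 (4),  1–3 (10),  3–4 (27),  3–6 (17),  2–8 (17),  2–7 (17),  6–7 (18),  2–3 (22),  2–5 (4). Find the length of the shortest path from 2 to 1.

18

Comparing a few candidate routes:
2 - 6 - 1: 14 + 4 = 18
2 - 8 - 3 - 1: 17 + 8 + 10 = 35
2 - 1: 24
2 - 3 - 1: 22 + 10 = 32
2 - 5 - 8 - 3 - 1: 4 + 9 + 8 + 10 = 31
2 - 7 - 6 - 1: 17 + 18 + 4 = 39
The minimum is 18.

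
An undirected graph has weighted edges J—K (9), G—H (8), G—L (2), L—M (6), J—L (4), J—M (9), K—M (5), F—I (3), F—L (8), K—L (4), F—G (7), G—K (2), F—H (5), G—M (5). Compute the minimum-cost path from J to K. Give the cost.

8

A few of the J→K routes:
J-K: 9
J-M-K: 9 + 5 = 14
J-L-K: 4 + 4 = 8
J-L-G-K: 4 + 2 + 2 = 8
J-L-M-K: 4 + 6 + 5 = 15
The minimum is 8.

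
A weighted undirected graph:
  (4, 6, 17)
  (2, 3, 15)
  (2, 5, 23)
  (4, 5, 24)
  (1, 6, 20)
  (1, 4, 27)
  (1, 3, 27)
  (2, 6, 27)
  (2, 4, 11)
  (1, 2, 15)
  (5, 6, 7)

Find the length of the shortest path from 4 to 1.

26

Some routes from 4 to 1:
4 -> 1: 27
4 -> 6 -> 1: 17 + 20 = 37
4 -> 2 -> 3 -> 1: 11 + 15 + 27 = 53
4 -> 5 -> 6 -> 1: 24 + 7 + 20 = 51
4 -> 2 -> 1: 11 + 15 = 26
Best route has total 26.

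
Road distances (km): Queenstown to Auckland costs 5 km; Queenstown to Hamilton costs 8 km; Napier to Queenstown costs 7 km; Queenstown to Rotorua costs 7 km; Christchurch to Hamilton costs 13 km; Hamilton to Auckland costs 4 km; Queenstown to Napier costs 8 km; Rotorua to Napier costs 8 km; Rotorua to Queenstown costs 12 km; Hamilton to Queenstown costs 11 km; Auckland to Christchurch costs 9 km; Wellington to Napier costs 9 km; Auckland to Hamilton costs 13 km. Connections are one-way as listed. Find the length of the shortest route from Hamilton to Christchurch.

Routes from Hamilton to Christchurch:
Hamilton→Queenstown→Auckland→Christchurch: 11 + 5 + 9 = 25
Hamilton→Auckland→Christchurch: 4 + 9 = 13
The minimum is 13 km.

13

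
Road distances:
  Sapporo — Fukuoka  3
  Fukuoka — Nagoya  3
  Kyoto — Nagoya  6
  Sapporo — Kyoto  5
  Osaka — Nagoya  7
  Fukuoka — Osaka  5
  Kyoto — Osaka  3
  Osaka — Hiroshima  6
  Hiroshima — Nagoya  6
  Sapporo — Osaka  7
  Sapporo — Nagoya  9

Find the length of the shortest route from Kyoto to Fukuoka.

8

Some routes from Kyoto to Fukuoka:
Kyoto → Nagoya → Fukuoka: 6 + 3 = 9
Kyoto → Osaka → Sapporo → Fukuoka: 3 + 7 + 3 = 13
Kyoto → Osaka → Nagoya → Fukuoka: 3 + 7 + 3 = 13
Kyoto → Osaka → Fukuoka: 3 + 5 = 8
Kyoto → Sapporo → Fukuoka: 5 + 3 = 8
Shortest: 8.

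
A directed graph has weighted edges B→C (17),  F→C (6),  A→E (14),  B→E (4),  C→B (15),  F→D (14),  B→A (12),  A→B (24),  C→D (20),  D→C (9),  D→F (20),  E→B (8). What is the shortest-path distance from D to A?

36

Candidate routes:
D-C-B-A: 9 + 15 + 12 = 36
D-F-C-B-A: 20 + 6 + 15 + 12 = 53
Best route has total 36.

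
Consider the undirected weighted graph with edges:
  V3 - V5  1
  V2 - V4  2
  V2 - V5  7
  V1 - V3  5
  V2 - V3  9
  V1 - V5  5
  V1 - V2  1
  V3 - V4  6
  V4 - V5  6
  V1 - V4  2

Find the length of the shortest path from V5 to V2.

6

Some routes from V5 to V2:
V5 - V3 - V1 - V2: 1 + 5 + 1 = 7
V5 - V2: 7
V5 - V1 - V2: 5 + 1 = 6
The minimum is 6.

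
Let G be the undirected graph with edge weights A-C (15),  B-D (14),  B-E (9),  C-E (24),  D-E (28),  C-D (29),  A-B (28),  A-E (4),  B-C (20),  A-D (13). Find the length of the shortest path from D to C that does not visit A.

Some routes from D to C avoiding A:
D - C: 29
D - B - E - C: 14 + 9 + 24 = 47
D - B - C: 14 + 20 = 34
The minimum is 29.

29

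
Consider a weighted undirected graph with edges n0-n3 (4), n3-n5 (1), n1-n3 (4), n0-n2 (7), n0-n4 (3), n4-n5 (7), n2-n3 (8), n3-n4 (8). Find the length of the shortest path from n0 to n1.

Paths from n0 to n1:
n0 → n4 → n5 → n3 → n1: 3 + 7 + 1 + 4 = 15
n0 → n2 → n3 → n1: 7 + 8 + 4 = 19
n0 → n3 → n1: 4 + 4 = 8
n0 → n4 → n3 → n1: 3 + 8 + 4 = 15
Shortest: 8.

8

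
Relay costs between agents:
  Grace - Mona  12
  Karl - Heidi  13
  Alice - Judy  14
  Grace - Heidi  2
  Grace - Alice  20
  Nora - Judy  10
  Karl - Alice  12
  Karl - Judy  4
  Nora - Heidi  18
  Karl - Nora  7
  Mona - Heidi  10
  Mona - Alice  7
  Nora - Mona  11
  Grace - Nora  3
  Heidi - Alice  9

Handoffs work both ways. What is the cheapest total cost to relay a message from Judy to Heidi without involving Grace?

17

A few of the Judy→Heidi routes:
Judy-Karl-Heidi: 4 + 13 = 17
Judy-Karl-Alice-Heidi: 4 + 12 + 9 = 25
Judy-Alice-Heidi: 14 + 9 = 23
Shortest: 17.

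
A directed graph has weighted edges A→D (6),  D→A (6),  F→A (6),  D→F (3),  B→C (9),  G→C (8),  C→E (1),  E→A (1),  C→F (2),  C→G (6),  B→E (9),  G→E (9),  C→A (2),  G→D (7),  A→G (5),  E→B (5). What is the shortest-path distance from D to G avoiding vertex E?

11

Paths from D to G avoiding E:
D-F-A-G: 3 + 6 + 5 = 14
D-A-G: 6 + 5 = 11
The minimum is 11.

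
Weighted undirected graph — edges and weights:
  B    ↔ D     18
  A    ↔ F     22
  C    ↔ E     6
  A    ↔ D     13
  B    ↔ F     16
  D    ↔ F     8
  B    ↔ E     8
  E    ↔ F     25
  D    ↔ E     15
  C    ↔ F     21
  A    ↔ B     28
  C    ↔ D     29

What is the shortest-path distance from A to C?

34

A few of the A→C routes:
A-D-C: 13 + 29 = 42
A-B-E-C: 28 + 8 + 6 = 42
A-D-E-C: 13 + 15 + 6 = 34
Shortest: 34.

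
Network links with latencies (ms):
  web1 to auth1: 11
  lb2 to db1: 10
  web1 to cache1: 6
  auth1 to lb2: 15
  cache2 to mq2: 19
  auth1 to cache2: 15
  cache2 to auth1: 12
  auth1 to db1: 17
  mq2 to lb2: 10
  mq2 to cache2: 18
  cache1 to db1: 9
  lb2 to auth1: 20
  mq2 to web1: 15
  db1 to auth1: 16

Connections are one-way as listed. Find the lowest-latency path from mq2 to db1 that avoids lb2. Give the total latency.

30

Paths from mq2 to db1 avoiding lb2:
mq2→web1→cache1→db1: 15 + 6 + 9 = 30
mq2→cache2→auth1→db1: 18 + 12 + 17 = 47
mq2→web1→auth1→db1: 15 + 11 + 17 = 43
Shortest: 30 ms.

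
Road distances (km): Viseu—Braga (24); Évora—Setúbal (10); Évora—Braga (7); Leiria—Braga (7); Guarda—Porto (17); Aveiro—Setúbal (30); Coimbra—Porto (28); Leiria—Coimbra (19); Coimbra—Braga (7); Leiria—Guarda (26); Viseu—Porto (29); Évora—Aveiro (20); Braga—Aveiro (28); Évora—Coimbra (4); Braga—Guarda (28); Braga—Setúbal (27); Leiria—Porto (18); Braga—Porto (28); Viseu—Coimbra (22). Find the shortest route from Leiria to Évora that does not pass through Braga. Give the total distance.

23

A few of the Leiria→Évora routes:
Leiria-Coimbra-Évora: 19 + 4 = 23
Leiria-Porto-Coimbra-Évora: 18 + 28 + 4 = 50
Leiria-Porto-Viseu-Coimbra-Évora: 18 + 29 + 22 + 4 = 73
Shortest: 23 km.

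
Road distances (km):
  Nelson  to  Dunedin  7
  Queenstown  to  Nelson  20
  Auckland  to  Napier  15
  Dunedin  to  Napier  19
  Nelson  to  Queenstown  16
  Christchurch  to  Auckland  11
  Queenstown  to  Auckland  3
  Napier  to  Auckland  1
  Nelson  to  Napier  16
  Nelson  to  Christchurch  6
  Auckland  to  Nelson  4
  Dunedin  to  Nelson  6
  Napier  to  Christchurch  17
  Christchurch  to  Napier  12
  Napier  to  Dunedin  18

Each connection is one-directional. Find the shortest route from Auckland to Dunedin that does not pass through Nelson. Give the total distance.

Paths from Auckland to Dunedin avoiding Nelson:
Auckland → Napier → Dunedin: 15 + 18 = 33
Best route has total 33 km.

33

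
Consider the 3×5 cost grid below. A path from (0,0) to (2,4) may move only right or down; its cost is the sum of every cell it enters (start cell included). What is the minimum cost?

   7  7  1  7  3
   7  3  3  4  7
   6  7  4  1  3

26

One optimal route is [0,0] -> [0,1] -> [0,2] -> [1,2] -> [1,3] -> [2,3] -> [2,4].
Its cost is 7 + 7 + 1 + 3 + 4 + 1 + 3 = 26.
(Top row then right column would cost 35.)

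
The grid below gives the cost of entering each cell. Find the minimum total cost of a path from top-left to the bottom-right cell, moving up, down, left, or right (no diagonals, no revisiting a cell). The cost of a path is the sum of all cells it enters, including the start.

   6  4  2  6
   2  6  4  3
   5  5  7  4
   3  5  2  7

30

Take (0,0)→(0,1)→(0,2)→(1,2)→(1,3)→(2,3)→(3,3) for a total of 6 + 4 + 2 + 4 + 3 + 4 + 7 = 30.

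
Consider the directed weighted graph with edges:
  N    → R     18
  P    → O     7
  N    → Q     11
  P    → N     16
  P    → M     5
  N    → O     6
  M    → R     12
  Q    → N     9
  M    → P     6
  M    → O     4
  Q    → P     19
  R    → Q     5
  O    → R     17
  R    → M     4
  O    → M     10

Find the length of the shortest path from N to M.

Some routes from N to M:
N-O-R-M: 6 + 17 + 4 = 27
N-O-M: 6 + 10 = 16
N-R-M: 18 + 4 = 22
Shortest: 16.

16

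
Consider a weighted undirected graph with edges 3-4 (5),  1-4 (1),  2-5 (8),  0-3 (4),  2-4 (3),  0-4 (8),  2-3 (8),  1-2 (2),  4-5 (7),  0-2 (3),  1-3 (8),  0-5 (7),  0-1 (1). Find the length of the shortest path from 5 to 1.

A few of the 5→1 routes:
5→2→1: 8 + 2 = 10
5→0→1: 7 + 1 = 8
5→4→1: 7 + 1 = 8
The minimum is 8.

8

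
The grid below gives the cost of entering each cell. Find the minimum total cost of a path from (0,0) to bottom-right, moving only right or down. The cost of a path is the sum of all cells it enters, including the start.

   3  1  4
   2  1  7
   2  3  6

14

One optimal route is r0c0 -> r0c1 -> r1c1 -> r2c1 -> r2c2.
Its cost is 3 + 1 + 1 + 3 + 6 = 14.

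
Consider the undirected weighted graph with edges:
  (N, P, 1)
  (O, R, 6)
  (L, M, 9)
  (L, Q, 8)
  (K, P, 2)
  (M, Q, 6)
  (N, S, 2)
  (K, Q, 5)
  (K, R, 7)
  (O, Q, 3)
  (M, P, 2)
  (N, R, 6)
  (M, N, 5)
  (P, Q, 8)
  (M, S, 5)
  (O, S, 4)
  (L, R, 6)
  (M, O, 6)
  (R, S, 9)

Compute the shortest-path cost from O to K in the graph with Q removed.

A few of the O→K routes:
O -> S -> N -> P -> K: 4 + 2 + 1 + 2 = 9
O -> M -> P -> K: 6 + 2 + 2 = 10
O -> M -> N -> P -> K: 6 + 5 + 1 + 2 = 14
O -> S -> M -> P -> K: 4 + 5 + 2 + 2 = 13
O -> R -> N -> P -> K: 6 + 6 + 1 + 2 = 15
O -> R -> K: 6 + 7 = 13
Shortest: 9.

9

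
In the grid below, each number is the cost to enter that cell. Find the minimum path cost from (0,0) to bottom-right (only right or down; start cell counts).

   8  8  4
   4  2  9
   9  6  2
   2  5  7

29

Path [0,0] → [1,0] → [1,1] → [2,1] → [2,2] → [3,2]: 8 + 4 + 2 + 6 + 2 + 7 = 29.
For comparison, the top-then-right route costs 38.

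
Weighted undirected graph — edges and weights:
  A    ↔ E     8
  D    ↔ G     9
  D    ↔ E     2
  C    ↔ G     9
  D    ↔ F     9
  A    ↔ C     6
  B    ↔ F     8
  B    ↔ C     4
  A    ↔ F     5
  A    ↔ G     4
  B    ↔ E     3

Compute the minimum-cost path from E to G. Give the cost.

Comparing a few candidate routes:
E→D→G: 2 + 9 = 11
E→A→G: 8 + 4 = 12
E→B→C→A→G: 3 + 4 + 6 + 4 = 17
E→B→C→G: 3 + 4 + 9 = 16
E→B→F→A→G: 3 + 8 + 5 + 4 = 20
Shortest: 11.

11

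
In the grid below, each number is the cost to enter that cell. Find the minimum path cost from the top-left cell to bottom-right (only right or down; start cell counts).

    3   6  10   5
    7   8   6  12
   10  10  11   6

One optimal route is [0,0]→[0,1]→[1,1]→[1,2]→[2,2]→[2,3].
Its cost is 3 + 6 + 8 + 6 + 11 + 6 = 40.

40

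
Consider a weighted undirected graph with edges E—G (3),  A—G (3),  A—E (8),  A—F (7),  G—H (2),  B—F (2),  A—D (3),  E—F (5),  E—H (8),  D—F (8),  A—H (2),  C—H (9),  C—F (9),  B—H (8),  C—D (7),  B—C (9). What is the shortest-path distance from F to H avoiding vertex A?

10

A few of the F→H routes:
F-E-H: 5 + 8 = 13
F-B-H: 2 + 8 = 10
F-E-G-H: 5 + 3 + 2 = 10
F-C-H: 9 + 9 = 18
The minimum is 10.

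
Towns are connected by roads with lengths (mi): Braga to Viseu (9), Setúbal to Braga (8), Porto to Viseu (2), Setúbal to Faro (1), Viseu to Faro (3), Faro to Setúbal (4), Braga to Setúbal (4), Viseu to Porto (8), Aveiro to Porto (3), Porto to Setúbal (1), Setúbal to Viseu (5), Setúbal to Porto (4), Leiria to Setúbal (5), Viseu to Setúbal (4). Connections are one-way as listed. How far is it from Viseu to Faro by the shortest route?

3

Paths from Viseu to Faro:
Viseu -> Faro: 3
Viseu -> Porto -> Setúbal -> Faro: 8 + 1 + 1 = 10
Viseu -> Setúbal -> Faro: 4 + 1 = 5
Best route has total 3 mi.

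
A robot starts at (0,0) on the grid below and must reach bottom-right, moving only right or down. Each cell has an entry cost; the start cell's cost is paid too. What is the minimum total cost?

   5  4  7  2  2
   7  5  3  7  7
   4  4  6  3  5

31

Best path: r0c0 → r0c1 → r1c1 → r1c2 → r2c2 → r2c3 → r2c4
Cost: 5 + 4 + 5 + 3 + 6 + 3 + 5 = 31
(Top row then right column would cost 32.)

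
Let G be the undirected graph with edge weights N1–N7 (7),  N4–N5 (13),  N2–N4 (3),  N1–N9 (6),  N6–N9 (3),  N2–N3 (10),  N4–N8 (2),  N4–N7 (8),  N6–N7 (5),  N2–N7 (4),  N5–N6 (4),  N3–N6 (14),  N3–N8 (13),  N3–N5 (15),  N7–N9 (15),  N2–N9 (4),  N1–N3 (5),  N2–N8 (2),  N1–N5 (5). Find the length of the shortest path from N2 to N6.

Checking several routes:
N2→N4→N7→N6: 3 + 8 + 5 = 16
N2→N8→N4→N7→N6: 2 + 2 + 8 + 5 = 17
N2→N9→N1→N5→N6: 4 + 6 + 5 + 4 = 19
N2→N9→N6: 4 + 3 = 7
N2→N7→N6: 4 + 5 = 9
N2→N7→N1→N9→N6: 4 + 7 + 6 + 3 = 20
Shortest: 7.

7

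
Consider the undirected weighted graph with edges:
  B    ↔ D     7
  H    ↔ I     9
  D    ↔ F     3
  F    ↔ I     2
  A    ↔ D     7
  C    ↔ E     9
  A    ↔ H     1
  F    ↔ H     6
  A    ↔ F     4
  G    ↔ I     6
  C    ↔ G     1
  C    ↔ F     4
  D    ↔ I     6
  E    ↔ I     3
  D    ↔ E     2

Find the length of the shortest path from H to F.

A few of the H→F routes:
H -> A -> F: 1 + 4 = 5
H -> A -> D -> E -> I -> F: 1 + 7 + 2 + 3 + 2 = 15
H -> A -> D -> I -> F: 1 + 7 + 6 + 2 = 16
H -> F: 6
H -> A -> D -> F: 1 + 7 + 3 = 11
H -> I -> F: 9 + 2 = 11
Shortest: 5.

5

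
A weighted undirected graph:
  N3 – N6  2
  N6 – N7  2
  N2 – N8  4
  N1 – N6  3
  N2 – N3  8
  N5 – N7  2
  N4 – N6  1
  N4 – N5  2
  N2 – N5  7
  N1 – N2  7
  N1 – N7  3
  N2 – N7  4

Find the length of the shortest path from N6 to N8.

10

Checking several routes:
N6-N4-N5-N7-N2-N8: 1 + 2 + 2 + 4 + 4 = 13
N6-N4-N5-N2-N8: 1 + 2 + 7 + 4 = 14
N6-N3-N2-N8: 2 + 8 + 4 = 14
N6-N1-N2-N8: 3 + 7 + 4 = 14
N6-N1-N7-N2-N8: 3 + 3 + 4 + 4 = 14
N6-N7-N2-N8: 2 + 4 + 4 = 10
Best route has total 10.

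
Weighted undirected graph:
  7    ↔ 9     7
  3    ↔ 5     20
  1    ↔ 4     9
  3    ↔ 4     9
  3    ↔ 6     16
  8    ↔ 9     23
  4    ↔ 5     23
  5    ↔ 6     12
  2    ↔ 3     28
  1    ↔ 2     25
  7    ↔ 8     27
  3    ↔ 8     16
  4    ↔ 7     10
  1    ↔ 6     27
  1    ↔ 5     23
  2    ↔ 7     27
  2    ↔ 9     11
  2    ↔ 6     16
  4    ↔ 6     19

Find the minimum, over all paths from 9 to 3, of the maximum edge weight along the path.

10

Checking several routes:
9 - 7 - 4 - 3: max(7, 10, 9) = 10
9 - 7 - 4 - 6 - 3: max(7, 10, 19, 16) = 19
9 - 2 - 6 - 3: max(11, 16, 16) = 16
9 - 2 - 6 - 5 - 3: max(11, 16, 12, 20) = 20
9 - 2 - 6 - 4 - 3: max(11, 16, 19, 9) = 19
9 - 7 - 4 - 6 - 5 - 3: max(7, 10, 19, 12, 20) = 20
The minimum achievable maximum is 10.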